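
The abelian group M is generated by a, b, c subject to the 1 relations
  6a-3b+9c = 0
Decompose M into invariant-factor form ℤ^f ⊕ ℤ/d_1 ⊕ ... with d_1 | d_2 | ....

rank_ℚ(R)=1; free=3−1=2
SNF(R) diag = [3] → torsion [3]

Answer: M ≅ ℤ^2 ⊕ ℤ/3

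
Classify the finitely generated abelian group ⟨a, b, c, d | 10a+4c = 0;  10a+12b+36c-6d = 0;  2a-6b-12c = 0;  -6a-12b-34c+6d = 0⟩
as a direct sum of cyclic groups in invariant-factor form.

Answer: M ≅ ℤ/2 ⊕ ℤ/2 ⊕ ℤ/6 ⊕ ℤ/6

Derivation:
rank_ℚ(R)=4; free=4−4=0
SNF(R) diag = [2, 2, 6, 6] → torsion [2, 2, 6, 6]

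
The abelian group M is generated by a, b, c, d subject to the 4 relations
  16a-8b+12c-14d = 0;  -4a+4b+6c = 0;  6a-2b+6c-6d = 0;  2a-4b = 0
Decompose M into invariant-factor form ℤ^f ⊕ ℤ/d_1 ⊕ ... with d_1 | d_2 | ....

rank_ℚ(R)=4; free=4−4=0
SNF(R) diag = [2, 2, 2, 6] → torsion [2, 2, 2, 6]

Answer: M ≅ ℤ/2 ⊕ ℤ/2 ⊕ ℤ/2 ⊕ ℤ/6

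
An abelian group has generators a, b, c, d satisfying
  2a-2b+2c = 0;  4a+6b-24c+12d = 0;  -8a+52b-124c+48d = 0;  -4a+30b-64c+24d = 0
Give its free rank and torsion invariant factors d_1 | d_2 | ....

Answer: M ≅ ℤ/2 ⊕ ℤ/2 ⊕ ℤ/4 ⊕ ℤ/12

Derivation:
rank_ℚ(R)=4; free=4−4=0
SNF(R) diag = [2, 2, 4, 12] → torsion [2, 2, 4, 12]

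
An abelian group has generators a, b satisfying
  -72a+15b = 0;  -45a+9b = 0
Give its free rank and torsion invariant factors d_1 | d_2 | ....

rank_ℚ(R)=2; free=2−2=0
SNF(R) diag = [3, 9] → torsion [3, 9]

Answer: M ≅ ℤ/3 ⊕ ℤ/9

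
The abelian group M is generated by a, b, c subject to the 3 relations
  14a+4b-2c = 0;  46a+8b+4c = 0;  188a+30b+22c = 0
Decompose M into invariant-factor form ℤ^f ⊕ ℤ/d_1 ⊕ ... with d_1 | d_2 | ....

rank_ℚ(R)=3; free=3−3=0
SNF(R) diag = [2, 2, 2] → torsion [2, 2, 2]

Answer: M ≅ ℤ/2 ⊕ ℤ/2 ⊕ ℤ/2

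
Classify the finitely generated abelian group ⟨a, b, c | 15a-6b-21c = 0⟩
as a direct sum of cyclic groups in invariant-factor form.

Answer: M ≅ ℤ^2 ⊕ ℤ/3

Derivation:
rank_ℚ(R)=1; free=3−1=2
SNF(R) diag = [3] → torsion [3]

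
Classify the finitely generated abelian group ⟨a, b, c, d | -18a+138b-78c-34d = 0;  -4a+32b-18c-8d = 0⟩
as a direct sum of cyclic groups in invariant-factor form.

Answer: M ≅ ℤ^2 ⊕ ℤ/2 ⊕ ℤ/2

Derivation:
rank_ℚ(R)=2; free=4−2=2
SNF(R) diag = [2, 2] → torsion [2, 2]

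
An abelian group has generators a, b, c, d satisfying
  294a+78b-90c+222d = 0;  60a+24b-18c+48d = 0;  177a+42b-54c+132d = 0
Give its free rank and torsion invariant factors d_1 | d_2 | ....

rank_ℚ(R)=3; free=4−3=1
SNF(R) diag = [3, 6, 18] → torsion [3, 6, 18]

Answer: M ≅ ℤ^1 ⊕ ℤ/3 ⊕ ℤ/6 ⊕ ℤ/18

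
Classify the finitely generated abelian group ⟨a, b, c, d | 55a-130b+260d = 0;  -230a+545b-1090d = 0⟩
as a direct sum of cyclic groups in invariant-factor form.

rank_ℚ(R)=2; free=4−2=2
SNF(R) diag = [5, 15] → torsion [5, 15]

Answer: M ≅ ℤ^2 ⊕ ℤ/5 ⊕ ℤ/15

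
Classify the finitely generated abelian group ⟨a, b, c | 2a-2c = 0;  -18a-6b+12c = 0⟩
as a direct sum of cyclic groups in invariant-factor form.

rank_ℚ(R)=2; free=3−2=1
SNF(R) diag = [2, 6] → torsion [2, 6]

Answer: M ≅ ℤ^1 ⊕ ℤ/2 ⊕ ℤ/6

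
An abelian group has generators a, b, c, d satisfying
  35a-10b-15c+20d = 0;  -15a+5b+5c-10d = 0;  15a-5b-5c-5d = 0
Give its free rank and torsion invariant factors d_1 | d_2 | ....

Answer: M ≅ ℤ^1 ⊕ ℤ/5 ⊕ ℤ/5 ⊕ ℤ/15

Derivation:
rank_ℚ(R)=3; free=4−3=1
SNF(R) diag = [5, 5, 15] → torsion [5, 5, 15]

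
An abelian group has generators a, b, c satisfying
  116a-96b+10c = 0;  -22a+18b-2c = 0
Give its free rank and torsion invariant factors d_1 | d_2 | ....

rank_ℚ(R)=2; free=3−2=1
SNF(R) diag = [2, 6] → torsion [2, 6]

Answer: M ≅ ℤ^1 ⊕ ℤ/2 ⊕ ℤ/6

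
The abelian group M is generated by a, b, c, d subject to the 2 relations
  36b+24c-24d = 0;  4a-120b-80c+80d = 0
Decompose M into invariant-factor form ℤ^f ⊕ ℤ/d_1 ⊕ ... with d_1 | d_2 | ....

Answer: M ≅ ℤ^2 ⊕ ℤ/4 ⊕ ℤ/12

Derivation:
rank_ℚ(R)=2; free=4−2=2
SNF(R) diag = [4, 12] → torsion [4, 12]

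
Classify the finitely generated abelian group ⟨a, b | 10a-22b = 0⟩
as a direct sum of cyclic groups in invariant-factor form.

Answer: M ≅ ℤ^1 ⊕ ℤ/2

Derivation:
rank_ℚ(R)=1; free=2−1=1
SNF(R) diag = [2] → torsion [2]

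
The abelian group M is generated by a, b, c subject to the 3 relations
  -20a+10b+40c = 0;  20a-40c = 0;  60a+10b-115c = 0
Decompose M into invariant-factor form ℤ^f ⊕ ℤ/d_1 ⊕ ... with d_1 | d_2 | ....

Answer: M ≅ ℤ/5 ⊕ ℤ/10 ⊕ ℤ/20

Derivation:
rank_ℚ(R)=3; free=3−3=0
SNF(R) diag = [5, 10, 20] → torsion [5, 10, 20]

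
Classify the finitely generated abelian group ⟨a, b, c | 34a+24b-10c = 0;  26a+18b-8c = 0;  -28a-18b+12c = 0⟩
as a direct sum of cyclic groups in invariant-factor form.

Answer: M ≅ ℤ/2 ⊕ ℤ/2 ⊕ ℤ/6

Derivation:
rank_ℚ(R)=3; free=3−3=0
SNF(R) diag = [2, 2, 6] → torsion [2, 2, 6]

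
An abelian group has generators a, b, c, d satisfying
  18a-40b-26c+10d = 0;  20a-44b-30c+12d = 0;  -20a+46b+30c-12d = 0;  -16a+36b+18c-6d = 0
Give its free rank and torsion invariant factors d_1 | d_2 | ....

Answer: M ≅ ℤ/2 ⊕ ℤ/2 ⊕ ℤ/2 ⊕ ℤ/6

Derivation:
rank_ℚ(R)=4; free=4−4=0
SNF(R) diag = [2, 2, 2, 6] → torsion [2, 2, 2, 6]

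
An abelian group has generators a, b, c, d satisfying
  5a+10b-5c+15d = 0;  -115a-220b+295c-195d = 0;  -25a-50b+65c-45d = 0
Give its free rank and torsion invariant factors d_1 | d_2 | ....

rank_ℚ(R)=3; free=4−3=1
SNF(R) diag = [5, 10, 10] → torsion [5, 10, 10]

Answer: M ≅ ℤ^1 ⊕ ℤ/5 ⊕ ℤ/10 ⊕ ℤ/10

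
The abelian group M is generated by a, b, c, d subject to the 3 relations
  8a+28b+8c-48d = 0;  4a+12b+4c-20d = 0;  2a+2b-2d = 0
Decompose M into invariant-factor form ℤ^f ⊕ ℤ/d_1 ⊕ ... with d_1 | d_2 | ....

rank_ℚ(R)=3; free=4−3=1
SNF(R) diag = [2, 4, 4] → torsion [2, 4, 4]

Answer: M ≅ ℤ^1 ⊕ ℤ/2 ⊕ ℤ/4 ⊕ ℤ/4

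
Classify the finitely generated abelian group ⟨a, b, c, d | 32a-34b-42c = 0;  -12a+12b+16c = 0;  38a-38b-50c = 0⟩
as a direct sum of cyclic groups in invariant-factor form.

Answer: M ≅ ℤ^1 ⊕ ℤ/2 ⊕ ℤ/2 ⊕ ℤ/4

Derivation:
rank_ℚ(R)=3; free=4−3=1
SNF(R) diag = [2, 2, 4] → torsion [2, 2, 4]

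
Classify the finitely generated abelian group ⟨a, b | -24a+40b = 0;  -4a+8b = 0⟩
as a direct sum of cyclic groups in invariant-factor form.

rank_ℚ(R)=2; free=2−2=0
SNF(R) diag = [4, 8] → torsion [4, 8]

Answer: M ≅ ℤ/4 ⊕ ℤ/8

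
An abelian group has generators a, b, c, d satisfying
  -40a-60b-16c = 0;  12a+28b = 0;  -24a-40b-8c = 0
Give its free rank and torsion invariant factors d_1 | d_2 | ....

Answer: M ≅ ℤ^1 ⊕ ℤ/4 ⊕ ℤ/4 ⊕ ℤ/8

Derivation:
rank_ℚ(R)=3; free=4−3=1
SNF(R) diag = [4, 4, 8] → torsion [4, 4, 8]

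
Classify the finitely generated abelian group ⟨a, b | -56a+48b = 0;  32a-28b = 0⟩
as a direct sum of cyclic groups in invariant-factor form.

Answer: M ≅ ℤ/4 ⊕ ℤ/8

Derivation:
rank_ℚ(R)=2; free=2−2=0
SNF(R) diag = [4, 8] → torsion [4, 8]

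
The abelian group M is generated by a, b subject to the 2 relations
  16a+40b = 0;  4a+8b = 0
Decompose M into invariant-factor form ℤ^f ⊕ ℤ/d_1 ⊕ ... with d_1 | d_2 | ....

Answer: M ≅ ℤ/4 ⊕ ℤ/8

Derivation:
rank_ℚ(R)=2; free=2−2=0
SNF(R) diag = [4, 8] → torsion [4, 8]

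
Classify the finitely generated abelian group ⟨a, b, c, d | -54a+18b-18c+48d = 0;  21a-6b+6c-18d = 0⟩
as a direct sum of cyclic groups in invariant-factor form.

Answer: M ≅ ℤ^2 ⊕ ℤ/3 ⊕ ℤ/6

Derivation:
rank_ℚ(R)=2; free=4−2=2
SNF(R) diag = [3, 6] → torsion [3, 6]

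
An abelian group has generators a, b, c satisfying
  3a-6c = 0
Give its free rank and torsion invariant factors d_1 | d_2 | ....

Answer: M ≅ ℤ^2 ⊕ ℤ/3

Derivation:
rank_ℚ(R)=1; free=3−1=2
SNF(R) diag = [3] → torsion [3]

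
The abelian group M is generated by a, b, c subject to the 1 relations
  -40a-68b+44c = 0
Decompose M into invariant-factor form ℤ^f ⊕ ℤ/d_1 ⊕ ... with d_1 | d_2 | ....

Answer: M ≅ ℤ^2 ⊕ ℤ/4

Derivation:
rank_ℚ(R)=1; free=3−1=2
SNF(R) diag = [4] → torsion [4]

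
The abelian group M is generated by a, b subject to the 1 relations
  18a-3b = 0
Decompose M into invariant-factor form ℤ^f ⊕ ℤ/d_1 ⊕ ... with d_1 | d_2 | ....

rank_ℚ(R)=1; free=2−1=1
SNF(R) diag = [3] → torsion [3]

Answer: M ≅ ℤ^1 ⊕ ℤ/3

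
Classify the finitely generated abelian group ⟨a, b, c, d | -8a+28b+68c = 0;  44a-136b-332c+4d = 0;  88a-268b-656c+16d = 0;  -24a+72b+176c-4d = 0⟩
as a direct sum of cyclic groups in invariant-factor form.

Answer: M ≅ ℤ/4 ⊕ ℤ/4 ⊕ ℤ/4 ⊕ ℤ/4

Derivation:
rank_ℚ(R)=4; free=4−4=0
SNF(R) diag = [4, 4, 4, 4] → torsion [4, 4, 4, 4]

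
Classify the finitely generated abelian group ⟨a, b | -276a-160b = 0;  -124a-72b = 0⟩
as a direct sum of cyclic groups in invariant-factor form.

Answer: M ≅ ℤ/4 ⊕ ℤ/8

Derivation:
rank_ℚ(R)=2; free=2−2=0
SNF(R) diag = [4, 8] → torsion [4, 8]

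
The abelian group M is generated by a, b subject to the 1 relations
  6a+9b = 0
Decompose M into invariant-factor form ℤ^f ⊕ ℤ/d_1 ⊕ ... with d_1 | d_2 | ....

Answer: M ≅ ℤ^1 ⊕ ℤ/3

Derivation:
rank_ℚ(R)=1; free=2−1=1
SNF(R) diag = [3] → torsion [3]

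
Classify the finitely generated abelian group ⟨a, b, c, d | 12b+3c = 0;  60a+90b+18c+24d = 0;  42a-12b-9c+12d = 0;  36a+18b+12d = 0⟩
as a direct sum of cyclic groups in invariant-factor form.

Answer: M ≅ ℤ/3 ⊕ ℤ/6 ⊕ ℤ/6 ⊕ ℤ/12

Derivation:
rank_ℚ(R)=4; free=4−4=0
SNF(R) diag = [3, 6, 6, 12] → torsion [3, 6, 6, 12]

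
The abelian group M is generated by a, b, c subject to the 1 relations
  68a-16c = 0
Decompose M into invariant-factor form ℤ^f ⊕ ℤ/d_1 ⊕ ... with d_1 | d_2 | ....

Answer: M ≅ ℤ^2 ⊕ ℤ/4

Derivation:
rank_ℚ(R)=1; free=3−1=2
SNF(R) diag = [4] → torsion [4]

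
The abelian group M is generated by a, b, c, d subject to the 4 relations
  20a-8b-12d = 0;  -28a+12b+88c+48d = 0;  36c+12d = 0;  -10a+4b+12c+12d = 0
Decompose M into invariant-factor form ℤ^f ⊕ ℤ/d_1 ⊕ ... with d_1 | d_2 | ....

rank_ℚ(R)=4; free=4−4=0
SNF(R) diag = [2, 4, 12, 12] → torsion [2, 4, 12, 12]

Answer: M ≅ ℤ/2 ⊕ ℤ/4 ⊕ ℤ/12 ⊕ ℤ/12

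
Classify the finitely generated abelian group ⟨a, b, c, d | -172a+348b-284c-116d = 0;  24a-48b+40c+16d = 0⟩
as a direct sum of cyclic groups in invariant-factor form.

Answer: M ≅ ℤ^2 ⊕ ℤ/4 ⊕ ℤ/8

Derivation:
rank_ℚ(R)=2; free=4−2=2
SNF(R) diag = [4, 8] → torsion [4, 8]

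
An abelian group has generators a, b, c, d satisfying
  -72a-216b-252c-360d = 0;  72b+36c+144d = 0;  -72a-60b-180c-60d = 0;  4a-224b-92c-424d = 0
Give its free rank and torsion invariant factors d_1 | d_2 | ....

Answer: M ≅ ℤ/4 ⊕ ℤ/12 ⊕ ℤ/36 ⊕ ℤ/72

Derivation:
rank_ℚ(R)=4; free=4−4=0
SNF(R) diag = [4, 12, 36, 72] → torsion [4, 12, 36, 72]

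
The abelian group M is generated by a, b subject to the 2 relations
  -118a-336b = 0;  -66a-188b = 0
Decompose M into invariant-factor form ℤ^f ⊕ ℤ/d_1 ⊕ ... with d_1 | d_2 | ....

rank_ℚ(R)=2; free=2−2=0
SNF(R) diag = [2, 4] → torsion [2, 4]

Answer: M ≅ ℤ/2 ⊕ ℤ/4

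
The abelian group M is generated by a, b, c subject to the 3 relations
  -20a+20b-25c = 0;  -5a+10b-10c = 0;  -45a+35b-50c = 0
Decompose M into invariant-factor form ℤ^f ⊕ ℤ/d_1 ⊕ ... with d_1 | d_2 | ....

rank_ℚ(R)=3; free=3−3=0
SNF(R) diag = [5, 5, 5] → torsion [5, 5, 5]

Answer: M ≅ ℤ/5 ⊕ ℤ/5 ⊕ ℤ/5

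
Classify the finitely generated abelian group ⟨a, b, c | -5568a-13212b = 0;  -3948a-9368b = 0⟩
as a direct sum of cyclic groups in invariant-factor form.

rank_ℚ(R)=2; free=3−2=1
SNF(R) diag = [4, 12] → torsion [4, 12]

Answer: M ≅ ℤ^1 ⊕ ℤ/4 ⊕ ℤ/12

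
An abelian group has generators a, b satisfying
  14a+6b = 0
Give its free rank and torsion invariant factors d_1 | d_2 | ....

rank_ℚ(R)=1; free=2−1=1
SNF(R) diag = [2] → torsion [2]

Answer: M ≅ ℤ^1 ⊕ ℤ/2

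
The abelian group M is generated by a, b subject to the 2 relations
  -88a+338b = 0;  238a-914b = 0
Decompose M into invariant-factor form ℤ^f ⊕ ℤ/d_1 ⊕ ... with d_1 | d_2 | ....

Answer: M ≅ ℤ/2 ⊕ ℤ/6

Derivation:
rank_ℚ(R)=2; free=2−2=0
SNF(R) diag = [2, 6] → torsion [2, 6]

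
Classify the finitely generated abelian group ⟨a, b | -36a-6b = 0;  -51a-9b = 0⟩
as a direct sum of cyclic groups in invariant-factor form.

rank_ℚ(R)=2; free=2−2=0
SNF(R) diag = [3, 6] → torsion [3, 6]

Answer: M ≅ ℤ/3 ⊕ ℤ/6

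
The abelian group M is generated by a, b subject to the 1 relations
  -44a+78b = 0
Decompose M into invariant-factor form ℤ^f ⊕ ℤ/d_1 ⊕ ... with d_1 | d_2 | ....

Answer: M ≅ ℤ^1 ⊕ ℤ/2

Derivation:
rank_ℚ(R)=1; free=2−1=1
SNF(R) diag = [2] → torsion [2]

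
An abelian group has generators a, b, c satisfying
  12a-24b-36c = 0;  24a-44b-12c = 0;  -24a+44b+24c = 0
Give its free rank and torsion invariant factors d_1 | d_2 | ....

Answer: M ≅ ℤ/4 ⊕ ℤ/12 ⊕ ℤ/12

Derivation:
rank_ℚ(R)=3; free=3−3=0
SNF(R) diag = [4, 12, 12] → torsion [4, 12, 12]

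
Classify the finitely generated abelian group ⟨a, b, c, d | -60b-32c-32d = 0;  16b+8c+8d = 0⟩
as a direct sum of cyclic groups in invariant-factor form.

Answer: M ≅ ℤ^2 ⊕ ℤ/4 ⊕ ℤ/8

Derivation:
rank_ℚ(R)=2; free=4−2=2
SNF(R) diag = [4, 8] → torsion [4, 8]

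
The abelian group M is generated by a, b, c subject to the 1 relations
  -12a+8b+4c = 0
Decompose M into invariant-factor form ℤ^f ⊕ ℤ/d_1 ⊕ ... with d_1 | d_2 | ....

Answer: M ≅ ℤ^2 ⊕ ℤ/4

Derivation:
rank_ℚ(R)=1; free=3−1=2
SNF(R) diag = [4] → torsion [4]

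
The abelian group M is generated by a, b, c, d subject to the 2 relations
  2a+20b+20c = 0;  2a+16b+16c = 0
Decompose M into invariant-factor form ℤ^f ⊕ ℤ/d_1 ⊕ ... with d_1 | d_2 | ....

rank_ℚ(R)=2; free=4−2=2
SNF(R) diag = [2, 4] → torsion [2, 4]

Answer: M ≅ ℤ^2 ⊕ ℤ/2 ⊕ ℤ/4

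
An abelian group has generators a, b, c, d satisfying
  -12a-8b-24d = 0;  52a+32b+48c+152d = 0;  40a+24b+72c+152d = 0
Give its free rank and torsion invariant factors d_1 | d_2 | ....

rank_ℚ(R)=3; free=4−3=1
SNF(R) diag = [4, 8, 24] → torsion [4, 8, 24]

Answer: M ≅ ℤ^1 ⊕ ℤ/4 ⊕ ℤ/8 ⊕ ℤ/24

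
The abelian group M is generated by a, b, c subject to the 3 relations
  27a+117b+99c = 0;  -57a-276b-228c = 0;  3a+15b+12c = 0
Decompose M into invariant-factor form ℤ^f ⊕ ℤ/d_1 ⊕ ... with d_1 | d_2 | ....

Answer: M ≅ ℤ/3 ⊕ ℤ/9 ⊕ ℤ/9

Derivation:
rank_ℚ(R)=3; free=3−3=0
SNF(R) diag = [3, 9, 9] → torsion [3, 9, 9]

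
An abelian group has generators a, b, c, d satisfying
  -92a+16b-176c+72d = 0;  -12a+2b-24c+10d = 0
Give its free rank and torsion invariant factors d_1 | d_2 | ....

Answer: M ≅ ℤ^2 ⊕ ℤ/2 ⊕ ℤ/4

Derivation:
rank_ℚ(R)=2; free=4−2=2
SNF(R) diag = [2, 4] → torsion [2, 4]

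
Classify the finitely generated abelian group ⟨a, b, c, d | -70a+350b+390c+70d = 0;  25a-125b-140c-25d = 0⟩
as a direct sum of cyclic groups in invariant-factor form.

Answer: M ≅ ℤ^2 ⊕ ℤ/5 ⊕ ℤ/10

Derivation:
rank_ℚ(R)=2; free=4−2=2
SNF(R) diag = [5, 10] → torsion [5, 10]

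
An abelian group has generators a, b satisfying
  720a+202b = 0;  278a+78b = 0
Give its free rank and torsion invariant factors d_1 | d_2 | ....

Answer: M ≅ ℤ/2 ⊕ ℤ/2

Derivation:
rank_ℚ(R)=2; free=2−2=0
SNF(R) diag = [2, 2] → torsion [2, 2]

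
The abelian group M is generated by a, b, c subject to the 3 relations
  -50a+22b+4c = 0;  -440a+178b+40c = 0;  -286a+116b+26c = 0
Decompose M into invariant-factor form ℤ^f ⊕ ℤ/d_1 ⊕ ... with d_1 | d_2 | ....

rank_ℚ(R)=3; free=3−3=0
SNF(R) diag = [2, 6, 6] → torsion [2, 6, 6]

Answer: M ≅ ℤ/2 ⊕ ℤ/6 ⊕ ℤ/6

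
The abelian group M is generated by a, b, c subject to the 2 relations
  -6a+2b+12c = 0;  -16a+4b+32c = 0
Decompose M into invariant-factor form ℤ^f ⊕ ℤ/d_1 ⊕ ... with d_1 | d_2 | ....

rank_ℚ(R)=2; free=3−2=1
SNF(R) diag = [2, 4] → torsion [2, 4]

Answer: M ≅ ℤ^1 ⊕ ℤ/2 ⊕ ℤ/4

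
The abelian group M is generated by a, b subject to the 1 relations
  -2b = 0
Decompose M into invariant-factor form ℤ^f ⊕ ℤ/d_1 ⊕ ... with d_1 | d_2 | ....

Answer: M ≅ ℤ^1 ⊕ ℤ/2

Derivation:
rank_ℚ(R)=1; free=2−1=1
SNF(R) diag = [2] → torsion [2]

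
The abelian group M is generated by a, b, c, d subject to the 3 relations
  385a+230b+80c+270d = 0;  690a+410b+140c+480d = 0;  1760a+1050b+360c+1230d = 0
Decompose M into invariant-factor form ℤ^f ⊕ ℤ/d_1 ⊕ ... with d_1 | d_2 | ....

Answer: M ≅ ℤ^1 ⊕ ℤ/5 ⊕ ℤ/10 ⊕ ℤ/30

Derivation:
rank_ℚ(R)=3; free=4−3=1
SNF(R) diag = [5, 10, 30] → torsion [5, 10, 30]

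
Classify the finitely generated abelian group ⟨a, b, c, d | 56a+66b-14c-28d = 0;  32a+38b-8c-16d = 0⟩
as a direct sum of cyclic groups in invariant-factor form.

Answer: M ≅ ℤ^2 ⊕ ℤ/2 ⊕ ℤ/2

Derivation:
rank_ℚ(R)=2; free=4−2=2
SNF(R) diag = [2, 2] → torsion [2, 2]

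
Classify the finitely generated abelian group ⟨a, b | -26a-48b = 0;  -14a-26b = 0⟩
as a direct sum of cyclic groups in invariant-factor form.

rank_ℚ(R)=2; free=2−2=0
SNF(R) diag = [2, 2] → torsion [2, 2]

Answer: M ≅ ℤ/2 ⊕ ℤ/2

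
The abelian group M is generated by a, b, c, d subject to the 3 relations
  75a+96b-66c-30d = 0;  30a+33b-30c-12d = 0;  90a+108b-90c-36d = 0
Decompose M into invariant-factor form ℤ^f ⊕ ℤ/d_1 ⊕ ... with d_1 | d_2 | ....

rank_ℚ(R)=3; free=4−3=1
SNF(R) diag = [3, 9, 18] → torsion [3, 9, 18]

Answer: M ≅ ℤ^1 ⊕ ℤ/3 ⊕ ℤ/9 ⊕ ℤ/18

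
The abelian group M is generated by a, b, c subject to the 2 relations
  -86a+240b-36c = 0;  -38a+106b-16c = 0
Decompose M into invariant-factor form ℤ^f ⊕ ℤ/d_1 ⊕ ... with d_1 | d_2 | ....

rank_ℚ(R)=2; free=3−2=1
SNF(R) diag = [2, 2] → torsion [2, 2]

Answer: M ≅ ℤ^1 ⊕ ℤ/2 ⊕ ℤ/2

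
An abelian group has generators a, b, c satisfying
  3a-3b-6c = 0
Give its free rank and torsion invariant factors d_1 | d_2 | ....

rank_ℚ(R)=1; free=3−1=2
SNF(R) diag = [3] → torsion [3]

Answer: M ≅ ℤ^2 ⊕ ℤ/3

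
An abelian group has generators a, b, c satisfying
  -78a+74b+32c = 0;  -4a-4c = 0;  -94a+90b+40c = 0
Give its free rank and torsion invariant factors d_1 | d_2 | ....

Answer: M ≅ ℤ/2 ⊕ ℤ/4 ⊕ ℤ/8

Derivation:
rank_ℚ(R)=3; free=3−3=0
SNF(R) diag = [2, 4, 8] → torsion [2, 4, 8]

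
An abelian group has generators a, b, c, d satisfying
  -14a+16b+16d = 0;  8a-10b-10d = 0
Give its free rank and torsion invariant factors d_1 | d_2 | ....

Answer: M ≅ ℤ^2 ⊕ ℤ/2 ⊕ ℤ/6

Derivation:
rank_ℚ(R)=2; free=4−2=2
SNF(R) diag = [2, 6] → torsion [2, 6]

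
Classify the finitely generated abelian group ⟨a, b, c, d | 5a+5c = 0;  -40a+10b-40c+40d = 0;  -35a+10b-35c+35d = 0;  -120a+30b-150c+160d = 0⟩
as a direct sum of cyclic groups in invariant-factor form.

rank_ℚ(R)=4; free=4−4=0
SNF(R) diag = [5, 5, 10, 30] → torsion [5, 5, 10, 30]

Answer: M ≅ ℤ/5 ⊕ ℤ/5 ⊕ ℤ/10 ⊕ ℤ/30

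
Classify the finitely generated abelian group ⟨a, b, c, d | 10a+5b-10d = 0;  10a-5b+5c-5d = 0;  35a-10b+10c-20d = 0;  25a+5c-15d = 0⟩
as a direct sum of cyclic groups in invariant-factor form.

rank_ℚ(R)=4; free=4−4=0
SNF(R) diag = [5, 5, 5, 10] → torsion [5, 5, 5, 10]

Answer: M ≅ ℤ/5 ⊕ ℤ/5 ⊕ ℤ/5 ⊕ ℤ/10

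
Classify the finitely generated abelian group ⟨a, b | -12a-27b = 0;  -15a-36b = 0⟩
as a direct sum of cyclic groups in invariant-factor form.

Answer: M ≅ ℤ/3 ⊕ ℤ/9

Derivation:
rank_ℚ(R)=2; free=2−2=0
SNF(R) diag = [3, 9] → torsion [3, 9]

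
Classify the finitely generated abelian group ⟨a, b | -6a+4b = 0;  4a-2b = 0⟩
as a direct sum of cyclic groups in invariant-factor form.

rank_ℚ(R)=2; free=2−2=0
SNF(R) diag = [2, 2] → torsion [2, 2]

Answer: M ≅ ℤ/2 ⊕ ℤ/2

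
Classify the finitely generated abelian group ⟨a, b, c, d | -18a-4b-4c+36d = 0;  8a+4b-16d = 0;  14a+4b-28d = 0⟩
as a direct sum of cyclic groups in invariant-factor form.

Answer: M ≅ ℤ^1 ⊕ ℤ/2 ⊕ ℤ/4 ⊕ ℤ/12

Derivation:
rank_ℚ(R)=3; free=4−3=1
SNF(R) diag = [2, 4, 12] → torsion [2, 4, 12]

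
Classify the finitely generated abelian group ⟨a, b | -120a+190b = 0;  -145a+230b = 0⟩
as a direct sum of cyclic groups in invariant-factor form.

rank_ℚ(R)=2; free=2−2=0
SNF(R) diag = [5, 10] → torsion [5, 10]

Answer: M ≅ ℤ/5 ⊕ ℤ/10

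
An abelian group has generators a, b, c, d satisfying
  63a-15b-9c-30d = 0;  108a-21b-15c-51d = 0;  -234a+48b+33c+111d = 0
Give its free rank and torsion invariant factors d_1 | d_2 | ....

rank_ℚ(R)=3; free=4−3=1
SNF(R) diag = [3, 3, 3] → torsion [3, 3, 3]

Answer: M ≅ ℤ^1 ⊕ ℤ/3 ⊕ ℤ/3 ⊕ ℤ/3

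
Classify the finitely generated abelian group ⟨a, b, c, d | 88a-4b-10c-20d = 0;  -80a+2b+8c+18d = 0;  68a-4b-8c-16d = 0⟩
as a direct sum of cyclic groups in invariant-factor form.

rank_ℚ(R)=3; free=4−3=1
SNF(R) diag = [2, 2, 4] → torsion [2, 2, 4]

Answer: M ≅ ℤ^1 ⊕ ℤ/2 ⊕ ℤ/2 ⊕ ℤ/4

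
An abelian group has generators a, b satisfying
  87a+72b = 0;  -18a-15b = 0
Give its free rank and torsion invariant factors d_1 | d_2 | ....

Answer: M ≅ ℤ/3 ⊕ ℤ/3

Derivation:
rank_ℚ(R)=2; free=2−2=0
SNF(R) diag = [3, 3] → torsion [3, 3]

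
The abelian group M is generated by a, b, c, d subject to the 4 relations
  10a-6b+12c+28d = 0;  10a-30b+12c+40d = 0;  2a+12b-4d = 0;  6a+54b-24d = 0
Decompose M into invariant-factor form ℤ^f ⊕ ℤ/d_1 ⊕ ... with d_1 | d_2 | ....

rank_ℚ(R)=4; free=4−4=0
SNF(R) diag = [2, 6, 12, 12] → torsion [2, 6, 12, 12]

Answer: M ≅ ℤ/2 ⊕ ℤ/6 ⊕ ℤ/12 ⊕ ℤ/12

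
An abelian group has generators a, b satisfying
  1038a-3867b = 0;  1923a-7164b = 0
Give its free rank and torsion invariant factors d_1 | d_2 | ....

Answer: M ≅ ℤ/3 ⊕ ℤ/3

Derivation:
rank_ℚ(R)=2; free=2−2=0
SNF(R) diag = [3, 3] → torsion [3, 3]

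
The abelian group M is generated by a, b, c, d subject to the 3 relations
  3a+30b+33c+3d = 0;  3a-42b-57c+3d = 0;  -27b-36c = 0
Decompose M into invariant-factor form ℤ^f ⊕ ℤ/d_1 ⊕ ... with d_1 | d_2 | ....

Answer: M ≅ ℤ^1 ⊕ ℤ/3 ⊕ ℤ/9 ⊕ ℤ/18

Derivation:
rank_ℚ(R)=3; free=4−3=1
SNF(R) diag = [3, 9, 18] → torsion [3, 9, 18]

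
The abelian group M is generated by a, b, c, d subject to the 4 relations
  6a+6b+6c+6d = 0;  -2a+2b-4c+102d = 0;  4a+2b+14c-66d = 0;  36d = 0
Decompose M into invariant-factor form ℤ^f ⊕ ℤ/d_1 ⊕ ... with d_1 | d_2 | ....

Answer: M ≅ ℤ/2 ⊕ ℤ/6 ⊕ ℤ/18 ⊕ ℤ/36

Derivation:
rank_ℚ(R)=4; free=4−4=0
SNF(R) diag = [2, 6, 18, 36] → torsion [2, 6, 18, 36]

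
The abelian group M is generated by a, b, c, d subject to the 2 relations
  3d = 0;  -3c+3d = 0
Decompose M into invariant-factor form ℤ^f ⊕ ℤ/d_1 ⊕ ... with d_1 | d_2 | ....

Answer: M ≅ ℤ^2 ⊕ ℤ/3 ⊕ ℤ/3

Derivation:
rank_ℚ(R)=2; free=4−2=2
SNF(R) diag = [3, 3] → torsion [3, 3]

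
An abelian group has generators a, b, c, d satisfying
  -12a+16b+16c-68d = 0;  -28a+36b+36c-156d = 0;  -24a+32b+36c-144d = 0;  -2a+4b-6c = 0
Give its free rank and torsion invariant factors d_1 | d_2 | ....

rank_ℚ(R)=4; free=4−4=0
SNF(R) diag = [2, 4, 4, 12] → torsion [2, 4, 4, 12]

Answer: M ≅ ℤ/2 ⊕ ℤ/4 ⊕ ℤ/4 ⊕ ℤ/12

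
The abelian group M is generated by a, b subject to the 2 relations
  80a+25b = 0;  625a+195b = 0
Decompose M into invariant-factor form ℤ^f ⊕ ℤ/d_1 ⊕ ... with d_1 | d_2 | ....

Answer: M ≅ ℤ/5 ⊕ ℤ/5

Derivation:
rank_ℚ(R)=2; free=2−2=0
SNF(R) diag = [5, 5] → torsion [5, 5]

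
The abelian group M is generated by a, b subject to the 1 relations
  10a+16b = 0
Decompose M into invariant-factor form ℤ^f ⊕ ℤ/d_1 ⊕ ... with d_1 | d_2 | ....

rank_ℚ(R)=1; free=2−1=1
SNF(R) diag = [2] → torsion [2]

Answer: M ≅ ℤ^1 ⊕ ℤ/2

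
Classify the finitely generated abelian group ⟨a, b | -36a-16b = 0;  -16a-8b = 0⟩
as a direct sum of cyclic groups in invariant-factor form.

rank_ℚ(R)=2; free=2−2=0
SNF(R) diag = [4, 8] → torsion [4, 8]

Answer: M ≅ ℤ/4 ⊕ ℤ/8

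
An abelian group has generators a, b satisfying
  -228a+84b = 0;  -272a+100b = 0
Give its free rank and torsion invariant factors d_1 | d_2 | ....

rank_ℚ(R)=2; free=2−2=0
SNF(R) diag = [4, 12] → torsion [4, 12]

Answer: M ≅ ℤ/4 ⊕ ℤ/12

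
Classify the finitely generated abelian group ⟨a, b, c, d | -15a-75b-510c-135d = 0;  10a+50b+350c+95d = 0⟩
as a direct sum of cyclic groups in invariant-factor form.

Answer: M ≅ ℤ^2 ⊕ ℤ/5 ⊕ ℤ/15

Derivation:
rank_ℚ(R)=2; free=4−2=2
SNF(R) diag = [5, 15] → torsion [5, 15]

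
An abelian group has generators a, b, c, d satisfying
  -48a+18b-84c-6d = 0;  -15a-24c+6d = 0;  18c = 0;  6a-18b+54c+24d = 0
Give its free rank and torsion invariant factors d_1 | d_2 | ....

rank_ℚ(R)=4; free=4−4=0
SNF(R) diag = [3, 6, 18, 18] → torsion [3, 6, 18, 18]

Answer: M ≅ ℤ/3 ⊕ ℤ/6 ⊕ ℤ/18 ⊕ ℤ/18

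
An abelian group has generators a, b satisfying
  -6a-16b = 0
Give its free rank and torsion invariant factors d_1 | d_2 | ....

rank_ℚ(R)=1; free=2−1=1
SNF(R) diag = [2] → torsion [2]

Answer: M ≅ ℤ^1 ⊕ ℤ/2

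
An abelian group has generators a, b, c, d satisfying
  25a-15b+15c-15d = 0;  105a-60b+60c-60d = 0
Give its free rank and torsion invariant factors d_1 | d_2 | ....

Answer: M ≅ ℤ^2 ⊕ ℤ/5 ⊕ ℤ/15

Derivation:
rank_ℚ(R)=2; free=4−2=2
SNF(R) diag = [5, 15] → torsion [5, 15]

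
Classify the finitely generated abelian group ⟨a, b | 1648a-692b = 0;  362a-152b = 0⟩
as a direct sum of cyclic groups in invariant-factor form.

Answer: M ≅ ℤ/2 ⊕ ℤ/4

Derivation:
rank_ℚ(R)=2; free=2−2=0
SNF(R) diag = [2, 4] → torsion [2, 4]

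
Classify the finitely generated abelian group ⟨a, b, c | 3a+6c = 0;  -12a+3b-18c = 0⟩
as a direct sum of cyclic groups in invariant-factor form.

rank_ℚ(R)=2; free=3−2=1
SNF(R) diag = [3, 3] → torsion [3, 3]

Answer: M ≅ ℤ^1 ⊕ ℤ/3 ⊕ ℤ/3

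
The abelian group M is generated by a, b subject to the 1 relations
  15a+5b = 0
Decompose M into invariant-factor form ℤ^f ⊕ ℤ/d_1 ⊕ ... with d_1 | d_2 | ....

Answer: M ≅ ℤ^1 ⊕ ℤ/5

Derivation:
rank_ℚ(R)=1; free=2−1=1
SNF(R) diag = [5] → torsion [5]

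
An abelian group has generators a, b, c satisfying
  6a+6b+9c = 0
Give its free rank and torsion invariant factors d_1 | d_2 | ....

rank_ℚ(R)=1; free=3−1=2
SNF(R) diag = [3] → torsion [3]

Answer: M ≅ ℤ^2 ⊕ ℤ/3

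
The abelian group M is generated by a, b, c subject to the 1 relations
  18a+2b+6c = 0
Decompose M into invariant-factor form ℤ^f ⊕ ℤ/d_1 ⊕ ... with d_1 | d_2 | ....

rank_ℚ(R)=1; free=3−1=2
SNF(R) diag = [2] → torsion [2]

Answer: M ≅ ℤ^2 ⊕ ℤ/2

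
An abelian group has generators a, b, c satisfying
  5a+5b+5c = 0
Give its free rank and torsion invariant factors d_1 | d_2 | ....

rank_ℚ(R)=1; free=3−1=2
SNF(R) diag = [5] → torsion [5]

Answer: M ≅ ℤ^2 ⊕ ℤ/5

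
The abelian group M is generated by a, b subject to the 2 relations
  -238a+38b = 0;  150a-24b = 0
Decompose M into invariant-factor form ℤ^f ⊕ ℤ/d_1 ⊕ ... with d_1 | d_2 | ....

Answer: M ≅ ℤ/2 ⊕ ℤ/6

Derivation:
rank_ℚ(R)=2; free=2−2=0
SNF(R) diag = [2, 6] → torsion [2, 6]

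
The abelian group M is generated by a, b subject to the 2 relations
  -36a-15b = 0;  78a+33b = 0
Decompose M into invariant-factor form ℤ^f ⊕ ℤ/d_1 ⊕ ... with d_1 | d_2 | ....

rank_ℚ(R)=2; free=2−2=0
SNF(R) diag = [3, 6] → torsion [3, 6]

Answer: M ≅ ℤ/3 ⊕ ℤ/6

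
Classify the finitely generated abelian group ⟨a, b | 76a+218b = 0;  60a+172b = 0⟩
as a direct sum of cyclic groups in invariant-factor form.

rank_ℚ(R)=2; free=2−2=0
SNF(R) diag = [2, 4] → torsion [2, 4]

Answer: M ≅ ℤ/2 ⊕ ℤ/4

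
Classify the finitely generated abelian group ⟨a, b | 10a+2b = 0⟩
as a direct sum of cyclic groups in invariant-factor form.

rank_ℚ(R)=1; free=2−1=1
SNF(R) diag = [2] → torsion [2]

Answer: M ≅ ℤ^1 ⊕ ℤ/2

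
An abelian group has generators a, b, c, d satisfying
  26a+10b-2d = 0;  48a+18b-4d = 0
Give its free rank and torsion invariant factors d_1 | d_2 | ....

rank_ℚ(R)=2; free=4−2=2
SNF(R) diag = [2, 2] → torsion [2, 2]

Answer: M ≅ ℤ^2 ⊕ ℤ/2 ⊕ ℤ/2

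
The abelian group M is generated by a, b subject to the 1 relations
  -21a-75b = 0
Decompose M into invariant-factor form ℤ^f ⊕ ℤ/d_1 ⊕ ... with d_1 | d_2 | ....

rank_ℚ(R)=1; free=2−1=1
SNF(R) diag = [3] → torsion [3]

Answer: M ≅ ℤ^1 ⊕ ℤ/3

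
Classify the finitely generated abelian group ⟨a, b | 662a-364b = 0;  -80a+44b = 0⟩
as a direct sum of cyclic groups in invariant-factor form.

rank_ℚ(R)=2; free=2−2=0
SNF(R) diag = [2, 4] → torsion [2, 4]

Answer: M ≅ ℤ/2 ⊕ ℤ/4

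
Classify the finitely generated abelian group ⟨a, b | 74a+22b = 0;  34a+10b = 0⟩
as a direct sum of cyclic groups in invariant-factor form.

Answer: M ≅ ℤ/2 ⊕ ℤ/4

Derivation:
rank_ℚ(R)=2; free=2−2=0
SNF(R) diag = [2, 4] → torsion [2, 4]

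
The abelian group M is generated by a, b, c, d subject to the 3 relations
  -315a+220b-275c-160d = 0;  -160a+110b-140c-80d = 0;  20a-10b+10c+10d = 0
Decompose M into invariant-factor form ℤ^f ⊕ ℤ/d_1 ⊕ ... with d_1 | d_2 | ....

Answer: M ≅ ℤ^1 ⊕ ℤ/5 ⊕ ℤ/10 ⊕ ℤ/30

Derivation:
rank_ℚ(R)=3; free=4−3=1
SNF(R) diag = [5, 10, 30] → torsion [5, 10, 30]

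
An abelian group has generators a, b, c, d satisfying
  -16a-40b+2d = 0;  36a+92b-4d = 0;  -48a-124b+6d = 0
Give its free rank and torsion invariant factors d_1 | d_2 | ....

Answer: M ≅ ℤ^1 ⊕ ℤ/2 ⊕ ℤ/4 ⊕ ℤ/4

Derivation:
rank_ℚ(R)=3; free=4−3=1
SNF(R) diag = [2, 4, 4] → torsion [2, 4, 4]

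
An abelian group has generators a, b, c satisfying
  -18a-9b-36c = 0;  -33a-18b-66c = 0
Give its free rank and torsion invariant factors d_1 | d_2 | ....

Answer: M ≅ ℤ^1 ⊕ ℤ/3 ⊕ ℤ/9

Derivation:
rank_ℚ(R)=2; free=3−2=1
SNF(R) diag = [3, 9] → torsion [3, 9]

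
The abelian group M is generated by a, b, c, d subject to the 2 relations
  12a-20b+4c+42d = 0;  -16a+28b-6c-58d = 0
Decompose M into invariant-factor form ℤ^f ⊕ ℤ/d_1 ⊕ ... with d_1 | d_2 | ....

rank_ℚ(R)=2; free=4−2=2
SNF(R) diag = [2, 2] → torsion [2, 2]

Answer: M ≅ ℤ^2 ⊕ ℤ/2 ⊕ ℤ/2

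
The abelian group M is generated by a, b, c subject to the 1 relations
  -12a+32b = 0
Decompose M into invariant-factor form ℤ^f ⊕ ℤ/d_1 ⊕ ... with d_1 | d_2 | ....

Answer: M ≅ ℤ^2 ⊕ ℤ/4

Derivation:
rank_ℚ(R)=1; free=3−1=2
SNF(R) diag = [4] → torsion [4]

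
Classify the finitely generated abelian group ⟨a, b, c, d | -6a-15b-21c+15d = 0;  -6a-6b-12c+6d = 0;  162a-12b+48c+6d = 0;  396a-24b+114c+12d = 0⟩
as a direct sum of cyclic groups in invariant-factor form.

rank_ℚ(R)=4; free=4−4=0
SNF(R) diag = [3, 6, 18, 54] → torsion [3, 6, 18, 54]

Answer: M ≅ ℤ/3 ⊕ ℤ/6 ⊕ ℤ/18 ⊕ ℤ/54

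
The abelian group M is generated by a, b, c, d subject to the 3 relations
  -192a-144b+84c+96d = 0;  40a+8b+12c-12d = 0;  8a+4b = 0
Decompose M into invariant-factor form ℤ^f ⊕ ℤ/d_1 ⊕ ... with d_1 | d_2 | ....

rank_ℚ(R)=3; free=4−3=1
SNF(R) diag = [4, 12, 36] → torsion [4, 12, 36]

Answer: M ≅ ℤ^1 ⊕ ℤ/4 ⊕ ℤ/12 ⊕ ℤ/36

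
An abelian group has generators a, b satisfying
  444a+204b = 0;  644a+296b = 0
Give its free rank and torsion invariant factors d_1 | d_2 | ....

Answer: M ≅ ℤ/4 ⊕ ℤ/12

Derivation:
rank_ℚ(R)=2; free=2−2=0
SNF(R) diag = [4, 12] → torsion [4, 12]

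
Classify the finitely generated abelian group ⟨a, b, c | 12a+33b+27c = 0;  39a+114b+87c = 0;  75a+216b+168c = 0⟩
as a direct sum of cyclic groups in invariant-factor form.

rank_ℚ(R)=3; free=3−3=0
SNF(R) diag = [3, 3, 3] → torsion [3, 3, 3]

Answer: M ≅ ℤ/3 ⊕ ℤ/3 ⊕ ℤ/3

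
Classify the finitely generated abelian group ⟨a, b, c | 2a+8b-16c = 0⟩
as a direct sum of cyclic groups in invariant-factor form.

rank_ℚ(R)=1; free=3−1=2
SNF(R) diag = [2] → torsion [2]

Answer: M ≅ ℤ^2 ⊕ ℤ/2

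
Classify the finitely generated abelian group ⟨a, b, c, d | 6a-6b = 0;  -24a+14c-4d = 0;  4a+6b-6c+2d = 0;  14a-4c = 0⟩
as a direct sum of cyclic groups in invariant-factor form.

rank_ℚ(R)=4; free=4−4=0
SNF(R) diag = [2, 2, 6, 6] → torsion [2, 2, 6, 6]

Answer: M ≅ ℤ/2 ⊕ ℤ/2 ⊕ ℤ/6 ⊕ ℤ/6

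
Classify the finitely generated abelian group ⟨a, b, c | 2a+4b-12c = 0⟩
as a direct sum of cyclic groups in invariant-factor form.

Answer: M ≅ ℤ^2 ⊕ ℤ/2

Derivation:
rank_ℚ(R)=1; free=3−1=2
SNF(R) diag = [2] → torsion [2]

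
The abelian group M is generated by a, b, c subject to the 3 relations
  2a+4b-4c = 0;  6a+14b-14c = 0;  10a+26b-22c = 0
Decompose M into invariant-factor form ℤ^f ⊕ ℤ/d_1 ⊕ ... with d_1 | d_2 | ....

Answer: M ≅ ℤ/2 ⊕ ℤ/2 ⊕ ℤ/4

Derivation:
rank_ℚ(R)=3; free=3−3=0
SNF(R) diag = [2, 2, 4] → torsion [2, 2, 4]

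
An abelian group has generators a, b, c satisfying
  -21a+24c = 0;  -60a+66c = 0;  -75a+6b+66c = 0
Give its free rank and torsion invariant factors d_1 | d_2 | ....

rank_ℚ(R)=3; free=3−3=0
SNF(R) diag = [3, 6, 18] → torsion [3, 6, 18]

Answer: M ≅ ℤ/3 ⊕ ℤ/6 ⊕ ℤ/18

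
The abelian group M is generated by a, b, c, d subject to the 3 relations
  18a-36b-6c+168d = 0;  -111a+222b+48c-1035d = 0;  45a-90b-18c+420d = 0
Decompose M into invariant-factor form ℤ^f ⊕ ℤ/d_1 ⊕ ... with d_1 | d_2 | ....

Answer: M ≅ ℤ^1 ⊕ ℤ/3 ⊕ ℤ/3 ⊕ ℤ/6

Derivation:
rank_ℚ(R)=3; free=4−3=1
SNF(R) diag = [3, 3, 6] → torsion [3, 3, 6]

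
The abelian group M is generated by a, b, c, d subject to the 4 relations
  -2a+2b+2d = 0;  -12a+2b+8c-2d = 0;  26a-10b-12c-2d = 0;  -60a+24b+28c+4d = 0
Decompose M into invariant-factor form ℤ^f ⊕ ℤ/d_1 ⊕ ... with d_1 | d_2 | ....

rank_ℚ(R)=4; free=4−4=0
SNF(R) diag = [2, 2, 4, 4] → torsion [2, 2, 4, 4]

Answer: M ≅ ℤ/2 ⊕ ℤ/2 ⊕ ℤ/4 ⊕ ℤ/4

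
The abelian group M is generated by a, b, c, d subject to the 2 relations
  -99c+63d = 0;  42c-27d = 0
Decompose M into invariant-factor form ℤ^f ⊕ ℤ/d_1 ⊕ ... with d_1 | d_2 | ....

Answer: M ≅ ℤ^2 ⊕ ℤ/3 ⊕ ℤ/9

Derivation:
rank_ℚ(R)=2; free=4−2=2
SNF(R) diag = [3, 9] → torsion [3, 9]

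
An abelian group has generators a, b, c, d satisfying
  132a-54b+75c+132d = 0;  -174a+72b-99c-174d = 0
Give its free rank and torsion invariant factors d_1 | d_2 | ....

Answer: M ≅ ℤ^2 ⊕ ℤ/3 ⊕ ℤ/6

Derivation:
rank_ℚ(R)=2; free=4−2=2
SNF(R) diag = [3, 6] → torsion [3, 6]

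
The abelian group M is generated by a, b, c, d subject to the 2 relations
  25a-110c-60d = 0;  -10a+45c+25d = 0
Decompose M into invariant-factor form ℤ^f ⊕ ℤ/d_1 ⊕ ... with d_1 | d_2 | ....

rank_ℚ(R)=2; free=4−2=2
SNF(R) diag = [5, 5] → torsion [5, 5]

Answer: M ≅ ℤ^2 ⊕ ℤ/5 ⊕ ℤ/5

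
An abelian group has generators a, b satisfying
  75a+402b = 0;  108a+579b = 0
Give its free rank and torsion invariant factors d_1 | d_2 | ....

Answer: M ≅ ℤ/3 ⊕ ℤ/3

Derivation:
rank_ℚ(R)=2; free=2−2=0
SNF(R) diag = [3, 3] → torsion [3, 3]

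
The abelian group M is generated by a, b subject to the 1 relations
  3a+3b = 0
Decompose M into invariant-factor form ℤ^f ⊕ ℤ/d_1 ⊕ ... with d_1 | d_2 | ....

Answer: M ≅ ℤ^1 ⊕ ℤ/3

Derivation:
rank_ℚ(R)=1; free=2−1=1
SNF(R) diag = [3] → torsion [3]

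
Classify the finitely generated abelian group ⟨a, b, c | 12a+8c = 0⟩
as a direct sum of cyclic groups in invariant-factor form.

rank_ℚ(R)=1; free=3−1=2
SNF(R) diag = [4] → torsion [4]

Answer: M ≅ ℤ^2 ⊕ ℤ/4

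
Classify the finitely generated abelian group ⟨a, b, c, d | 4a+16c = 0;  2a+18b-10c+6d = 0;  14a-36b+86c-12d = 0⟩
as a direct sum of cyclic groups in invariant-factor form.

rank_ℚ(R)=3; free=4−3=1
SNF(R) diag = [2, 6, 12] → torsion [2, 6, 12]

Answer: M ≅ ℤ^1 ⊕ ℤ/2 ⊕ ℤ/6 ⊕ ℤ/12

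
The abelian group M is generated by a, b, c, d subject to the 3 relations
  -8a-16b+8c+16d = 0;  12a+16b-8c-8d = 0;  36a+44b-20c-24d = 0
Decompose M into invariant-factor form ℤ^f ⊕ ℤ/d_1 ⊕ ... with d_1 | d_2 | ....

Answer: M ≅ ℤ^1 ⊕ ℤ/4 ⊕ ℤ/4 ⊕ ℤ/8

Derivation:
rank_ℚ(R)=3; free=4−3=1
SNF(R) diag = [4, 4, 8] → torsion [4, 4, 8]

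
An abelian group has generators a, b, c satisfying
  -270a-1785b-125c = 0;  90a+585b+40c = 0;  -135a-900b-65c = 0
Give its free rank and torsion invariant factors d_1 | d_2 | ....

rank_ℚ(R)=3; free=3−3=0
SNF(R) diag = [5, 15, 45] → torsion [5, 15, 45]

Answer: M ≅ ℤ/5 ⊕ ℤ/15 ⊕ ℤ/45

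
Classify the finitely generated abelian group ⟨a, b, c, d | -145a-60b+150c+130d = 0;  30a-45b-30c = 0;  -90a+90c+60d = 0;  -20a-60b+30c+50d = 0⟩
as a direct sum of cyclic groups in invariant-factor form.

rank_ℚ(R)=4; free=4−4=0
SNF(R) diag = [5, 15, 30, 30] → torsion [5, 15, 30, 30]

Answer: M ≅ ℤ/5 ⊕ ℤ/15 ⊕ ℤ/30 ⊕ ℤ/30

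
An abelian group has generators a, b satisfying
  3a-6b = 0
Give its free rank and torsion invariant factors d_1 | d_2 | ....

Answer: M ≅ ℤ^1 ⊕ ℤ/3

Derivation:
rank_ℚ(R)=1; free=2−1=1
SNF(R) diag = [3] → torsion [3]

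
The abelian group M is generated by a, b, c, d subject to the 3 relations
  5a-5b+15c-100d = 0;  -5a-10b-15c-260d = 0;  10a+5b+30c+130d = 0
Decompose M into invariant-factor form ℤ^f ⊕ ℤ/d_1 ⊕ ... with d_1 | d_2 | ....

rank_ℚ(R)=3; free=4−3=1
SNF(R) diag = [5, 15, 30] → torsion [5, 15, 30]

Answer: M ≅ ℤ^1 ⊕ ℤ/5 ⊕ ℤ/15 ⊕ ℤ/30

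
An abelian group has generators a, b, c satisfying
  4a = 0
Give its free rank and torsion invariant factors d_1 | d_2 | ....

rank_ℚ(R)=1; free=3−1=2
SNF(R) diag = [4] → torsion [4]

Answer: M ≅ ℤ^2 ⊕ ℤ/4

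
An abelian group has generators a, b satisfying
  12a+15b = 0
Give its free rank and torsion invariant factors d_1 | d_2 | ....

rank_ℚ(R)=1; free=2−1=1
SNF(R) diag = [3] → torsion [3]

Answer: M ≅ ℤ^1 ⊕ ℤ/3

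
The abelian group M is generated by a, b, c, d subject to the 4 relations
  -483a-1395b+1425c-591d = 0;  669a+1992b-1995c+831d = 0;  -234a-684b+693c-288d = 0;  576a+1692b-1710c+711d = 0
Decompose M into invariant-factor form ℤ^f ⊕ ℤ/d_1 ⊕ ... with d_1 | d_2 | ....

Answer: M ≅ ℤ/3 ⊕ ℤ/3 ⊕ ℤ/9 ⊕ ℤ/27

Derivation:
rank_ℚ(R)=4; free=4−4=0
SNF(R) diag = [3, 3, 9, 27] → torsion [3, 3, 9, 27]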